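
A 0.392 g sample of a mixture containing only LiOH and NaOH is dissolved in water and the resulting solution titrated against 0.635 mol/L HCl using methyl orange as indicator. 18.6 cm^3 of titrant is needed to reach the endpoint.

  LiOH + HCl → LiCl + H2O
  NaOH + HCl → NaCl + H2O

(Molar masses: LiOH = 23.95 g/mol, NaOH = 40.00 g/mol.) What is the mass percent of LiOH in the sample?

30.6 %

n(HCl) = 0.0186 × 0.635 = 0.0118 mol
Let x = n(LiOH), y = n(NaOH).
Titrant: 1x + 1y = 0.0118;  mass: 23.95x + 40.00y = 0.392
Solving, x = 5.01 × 10^-3 mol, y = 6.80 × 10^-3 mol
mass of LiOH = 5.01 × 10^-3 × 23.95 = 0.120 g
% LiOH = 0.120 / 0.392 × 100 = 30.6 %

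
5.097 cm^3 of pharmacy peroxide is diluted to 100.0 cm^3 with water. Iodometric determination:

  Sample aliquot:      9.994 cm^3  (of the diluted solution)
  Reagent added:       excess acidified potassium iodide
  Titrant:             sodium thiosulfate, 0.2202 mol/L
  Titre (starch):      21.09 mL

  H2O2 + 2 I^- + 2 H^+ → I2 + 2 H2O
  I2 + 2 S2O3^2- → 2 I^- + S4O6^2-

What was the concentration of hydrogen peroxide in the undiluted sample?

4.558 mol/L

n(S2O3^2-) = 0.02109 × 0.2202 = 4.644 × 10^-3 mol
n(I2) = n(S2O3^2-)/2 = 2.322 × 10^-3 mol
n(H2O2) in the aliquot = 2.322 × 10^-3 mol (1:1 ratio)
[H2O2]_dilute = 2.322 × 10^-3 / 0.009994 = 0.2323 mol/L
[H2O2]_original = 0.2323 × 100.0/5.097 = 4.558 mol/L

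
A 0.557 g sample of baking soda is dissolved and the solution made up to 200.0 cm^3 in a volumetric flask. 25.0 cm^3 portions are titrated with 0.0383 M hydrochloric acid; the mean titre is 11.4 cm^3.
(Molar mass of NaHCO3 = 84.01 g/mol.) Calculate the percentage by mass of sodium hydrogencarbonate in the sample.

52.7 %

NaHCO3 + HCl → NaCl + H2O + CO2
n(HCl) per titration = 0.0114 × 0.0383 = 4.37 × 10^-4 mol
n(NaHCO3) in each aliquot = 4.37 × 10^-4 mol (1:1 ratio)
n(NaHCO3) in the whole flask = 4.37 × 10^-4 × 200.0/25.0 = 3.49 × 10^-3 mol
mass of NaHCO3 = 3.49 × 10^-3 × 84.01 = 0.293 g
% NaHCO3 = 0.293 / 0.557 × 100 = 52.7 %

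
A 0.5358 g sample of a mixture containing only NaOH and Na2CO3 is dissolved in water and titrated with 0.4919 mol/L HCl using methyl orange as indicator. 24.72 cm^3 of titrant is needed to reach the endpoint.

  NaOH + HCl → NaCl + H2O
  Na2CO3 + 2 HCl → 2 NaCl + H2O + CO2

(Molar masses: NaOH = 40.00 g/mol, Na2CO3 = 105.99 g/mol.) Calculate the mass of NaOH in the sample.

n(HCl) = 0.02472 × 0.4919 = 0.01216 mol
Let x = n(NaOH), y = n(Na2CO3).
Titrant: 1x + 2y = 0.01216;  mass: 40.00x + 105.99y = 0.5358
Solving, x = 8.358 × 10^-3 mol, y = 1.901 × 10^-3 mol
mass of NaOH = 8.358 × 10^-3 × 40.00 = 0.3343 g

0.3343 g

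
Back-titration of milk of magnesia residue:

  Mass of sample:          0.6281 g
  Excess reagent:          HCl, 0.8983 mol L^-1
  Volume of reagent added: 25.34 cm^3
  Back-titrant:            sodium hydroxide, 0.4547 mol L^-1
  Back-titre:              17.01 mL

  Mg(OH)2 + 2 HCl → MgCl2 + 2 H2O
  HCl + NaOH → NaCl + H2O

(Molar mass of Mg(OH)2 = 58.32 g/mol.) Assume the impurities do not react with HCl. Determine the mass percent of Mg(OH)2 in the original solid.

69.77 %

n(HCl) added = 0.02534 × 0.8983 = 0.02276 mol
n(NaOH) used in back-titration = 0.01701 × 0.4547 = 7.734 × 10^-3 mol
n(HCl) left over = 7.734 × 10^-3 mol (1:1 ratio)
n(HCl) consumed by analyte = 0.02276 − 7.734 × 10^-3 = 0.01503 mol
From the 1:2 ratio, n(Mg(OH)2) = 1/2 × 0.01503 = 7.514 × 10^-3 mol
mass of Mg(OH)2 = 7.514 × 10^-3 × 58.32 = 0.4382 g
% Mg(OH)2 = 0.4382 / 0.6281 × 100 = 69.77 %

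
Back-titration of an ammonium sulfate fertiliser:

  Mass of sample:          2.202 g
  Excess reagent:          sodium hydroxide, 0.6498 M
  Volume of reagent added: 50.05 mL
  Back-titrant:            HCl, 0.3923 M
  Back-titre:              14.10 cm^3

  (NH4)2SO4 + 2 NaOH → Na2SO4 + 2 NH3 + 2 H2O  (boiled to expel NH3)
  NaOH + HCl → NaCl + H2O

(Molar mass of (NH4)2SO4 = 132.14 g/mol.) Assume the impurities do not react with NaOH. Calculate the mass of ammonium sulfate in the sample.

n(NaOH) added = 0.05005 × 0.6498 = 0.03252 mol
n(HCl) used in back-titration = 0.01410 × 0.3923 = 5.531 × 10^-3 mol
n(NaOH) left over = 5.531 × 10^-3 mol (1:1 ratio)
n(NaOH) consumed by analyte = 0.03252 − 5.531 × 10^-3 = 0.02699 mol
From the 1:2 ratio, n((NH4)2SO4) = 1/2 × 0.02699 = 0.01350 mol
mass of (NH4)2SO4 = 0.01350 × 132.14 = 1.783 g

1.783 g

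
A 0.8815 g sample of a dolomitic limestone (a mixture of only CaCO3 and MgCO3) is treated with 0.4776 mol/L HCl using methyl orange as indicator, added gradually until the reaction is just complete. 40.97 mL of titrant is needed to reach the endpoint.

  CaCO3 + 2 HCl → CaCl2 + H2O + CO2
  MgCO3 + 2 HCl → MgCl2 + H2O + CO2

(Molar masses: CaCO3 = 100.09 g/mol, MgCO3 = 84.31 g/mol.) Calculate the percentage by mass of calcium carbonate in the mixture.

n(HCl) = 0.04097 × 0.4776 = 0.01957 mol
Let x = n(CaCO3), y = n(MgCO3).
Titrant: 2x + 2y = 0.01957;  mass: 100.09x + 84.31y = 0.8815
Solving, x = 3.589 × 10^-3 mol, y = 6.194 × 10^-3 mol
mass of CaCO3 = 3.589 × 10^-3 × 100.09 = 0.3593 g
% CaCO3 = 0.3593 / 0.8815 × 100 = 40.76 %

40.76 %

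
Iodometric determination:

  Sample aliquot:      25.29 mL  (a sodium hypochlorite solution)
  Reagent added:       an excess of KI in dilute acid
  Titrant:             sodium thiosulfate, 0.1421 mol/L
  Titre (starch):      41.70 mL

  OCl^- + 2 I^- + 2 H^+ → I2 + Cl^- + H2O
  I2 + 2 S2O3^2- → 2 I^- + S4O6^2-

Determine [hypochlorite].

n(S2O3^2-) = 0.04170 × 0.1421 = 5.926 × 10^-3 mol
n(I2) = n(S2O3^2-)/2 = 2.963 × 10^-3 mol
n(OCl^-) in the aliquot = 2.963 × 10^-3 mol (1:1 ratio)
[OCl^-] = 2.963 × 10^-3 / 0.02529 = 0.1172 mol/L

0.1172 mol/L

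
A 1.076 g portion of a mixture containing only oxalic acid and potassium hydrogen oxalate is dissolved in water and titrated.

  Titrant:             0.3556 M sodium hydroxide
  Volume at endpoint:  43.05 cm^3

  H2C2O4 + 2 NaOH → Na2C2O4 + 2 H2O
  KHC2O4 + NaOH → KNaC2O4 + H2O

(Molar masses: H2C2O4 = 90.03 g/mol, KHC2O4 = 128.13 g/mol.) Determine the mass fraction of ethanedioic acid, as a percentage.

n(NaOH) = 0.04305 × 0.3556 = 0.01531 mol
Let x = n(H2C2O4), y = n(KHC2O4).
Titrant: 2x + 1y = 0.01531;  mass: 90.03x + 128.13y = 1.076
Solving, x = 5.327 × 10^-3 mol, y = 4.655 × 10^-3 mol
mass of H2C2O4 = 5.327 × 10^-3 × 90.03 = 0.4796 g
% H2C2O4 = 0.4796 / 1.076 × 100 = 44.57 %

44.57 %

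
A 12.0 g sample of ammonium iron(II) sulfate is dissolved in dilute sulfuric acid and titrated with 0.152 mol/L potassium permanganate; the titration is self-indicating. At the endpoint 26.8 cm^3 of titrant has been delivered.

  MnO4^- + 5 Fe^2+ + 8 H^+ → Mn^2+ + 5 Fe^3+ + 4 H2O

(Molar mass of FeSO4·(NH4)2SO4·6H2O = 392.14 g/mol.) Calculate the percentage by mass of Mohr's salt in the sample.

66.6 %

n(KMnO4) = 0.0268 L × 0.152 mol/L = 4.07 × 10^-3 mol
From the 5:1 ratio, n(FeSO4·(NH4)2SO4·6H2O) = 5/1 × 4.07 × 10^-3 = 0.0204 mol
mass of FeSO4·(NH4)2SO4·6H2O = 0.0204 × 392.14 g/mol = 7.99 g
% FeSO4·(NH4)2SO4·6H2O = 7.99 / 12.0 × 100 = 66.6 %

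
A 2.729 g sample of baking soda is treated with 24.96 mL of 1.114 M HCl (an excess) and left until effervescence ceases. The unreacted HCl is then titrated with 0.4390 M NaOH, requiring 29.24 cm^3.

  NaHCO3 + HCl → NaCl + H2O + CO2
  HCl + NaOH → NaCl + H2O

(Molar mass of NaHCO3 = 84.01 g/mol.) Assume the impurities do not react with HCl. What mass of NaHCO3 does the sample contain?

1.258 g

n(HCl) added = 0.02496 × 1.114 = 0.02781 mol
n(NaOH) used in back-titration = 0.02924 × 0.4390 = 0.01284 mol
n(HCl) left over = 0.01284 mol (1:1 ratio)
n(HCl) consumed by analyte = 0.02781 − 0.01284 = 0.01497 mol
n(NaHCO3) = 0.01497 mol (1:1 ratio)
mass of NaHCO3 = 0.01497 × 84.01 = 1.258 g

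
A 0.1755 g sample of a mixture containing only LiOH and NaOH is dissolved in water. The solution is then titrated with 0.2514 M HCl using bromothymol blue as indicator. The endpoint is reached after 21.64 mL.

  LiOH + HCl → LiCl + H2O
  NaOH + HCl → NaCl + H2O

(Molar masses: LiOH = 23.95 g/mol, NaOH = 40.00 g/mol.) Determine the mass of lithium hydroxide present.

0.06284 g

n(HCl) = 0.02164 × 0.2514 = 5.440 × 10^-3 mol
Let x = n(LiOH), y = n(NaOH).
Titrant: 1x + 1y = 5.440 × 10^-3;  mass: 23.95x + 40.00y = 0.1755
Solving, x = 2.624 × 10^-3 mol, y = 2.817 × 10^-3 mol
mass of LiOH = 2.624 × 10^-3 × 23.95 = 0.06284 g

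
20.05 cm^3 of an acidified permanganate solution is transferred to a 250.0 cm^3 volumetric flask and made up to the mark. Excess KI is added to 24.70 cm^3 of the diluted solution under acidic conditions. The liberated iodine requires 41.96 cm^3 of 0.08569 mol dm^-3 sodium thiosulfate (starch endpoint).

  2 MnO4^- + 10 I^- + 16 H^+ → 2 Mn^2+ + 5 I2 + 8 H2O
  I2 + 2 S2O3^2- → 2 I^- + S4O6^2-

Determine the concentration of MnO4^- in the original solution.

n(S2O3^2-) = 0.04196 × 0.08569 = 3.596 × 10^-3 mol
n(I2) = n(S2O3^2-)/2 = 1.798 × 10^-3 mol
From the 2:5 ratio, n(MnO4^-) in the aliquot = 2/5 × 1.798 × 10^-3 = 7.191 × 10^-4 mol
[MnO4^-]_dilute = 7.191 × 10^-4 / 0.02470 = 0.02911 mol/L
[MnO4^-]_original = 0.02911 × 250.0/20.05 = 0.3630 mol/L

0.3630 mol/L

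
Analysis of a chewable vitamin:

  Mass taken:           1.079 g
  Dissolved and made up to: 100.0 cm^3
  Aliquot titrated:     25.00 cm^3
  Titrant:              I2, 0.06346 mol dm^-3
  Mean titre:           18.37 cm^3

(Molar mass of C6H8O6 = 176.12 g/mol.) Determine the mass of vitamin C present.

C6H8O6 + I2 → C6H6O6 + 2 HI
n(I2) per titration = 0.01837 × 0.06346 = 1.166 × 10^-3 mol
n(C6H8O6) in each aliquot = 1.166 × 10^-3 mol (1:1 ratio)
n(C6H8O6) in the whole flask = 1.166 × 10^-3 × 100.0/25.00 = 4.663 × 10^-3 mol
mass of C6H8O6 = 4.663 × 10^-3 × 176.12 = 0.8213 g

0.8213 g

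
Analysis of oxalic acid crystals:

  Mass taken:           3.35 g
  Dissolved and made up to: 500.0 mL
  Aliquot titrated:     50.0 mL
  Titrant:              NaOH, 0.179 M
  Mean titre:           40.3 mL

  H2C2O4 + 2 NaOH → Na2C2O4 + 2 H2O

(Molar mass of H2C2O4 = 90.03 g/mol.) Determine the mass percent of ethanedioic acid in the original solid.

96.9 %

n(NaOH) per titration = 0.0403 × 0.179 = 7.21 × 10^-3 mol
From the 1:2 ratio, n(H2C2O4) in each aliquot = 1/2 × 7.21 × 10^-3 = 3.61 × 10^-3 mol
n(H2C2O4) in the whole flask = 3.61 × 10^-3 × 500.0/50.0 = 0.0361 mol
mass of H2C2O4 = 0.0361 × 90.03 = 3.25 g
% H2C2O4 = 3.25 / 3.35 × 100 = 96.9 %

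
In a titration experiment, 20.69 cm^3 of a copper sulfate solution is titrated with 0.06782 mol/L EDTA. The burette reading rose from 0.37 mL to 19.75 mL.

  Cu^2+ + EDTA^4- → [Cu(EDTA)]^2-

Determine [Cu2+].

0.06353 mol/L

n(EDTA) = 0.01938 L × 0.06782 mol/L = 1.314 × 10^-3 mol
n(Cu2+) = 1.314 × 10^-3 mol (1:1 mole ratio)
[Cu2+] = 1.314 × 10^-3 mol / 0.02069 L = 0.06353 mol/L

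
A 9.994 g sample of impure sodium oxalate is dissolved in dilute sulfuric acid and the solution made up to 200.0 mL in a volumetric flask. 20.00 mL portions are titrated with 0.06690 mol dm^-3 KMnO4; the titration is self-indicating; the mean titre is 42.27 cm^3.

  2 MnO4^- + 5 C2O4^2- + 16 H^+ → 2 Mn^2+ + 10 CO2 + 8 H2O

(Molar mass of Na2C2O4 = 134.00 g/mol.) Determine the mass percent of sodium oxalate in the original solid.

94.79 %

n(KMnO4) per titration = 0.04227 × 0.06690 = 2.828 × 10^-3 mol
From the 5:2 ratio, n(Na2C2O4) in each aliquot = 5/2 × 2.828 × 10^-3 = 7.070 × 10^-3 mol
n(Na2C2O4) in the whole flask = 7.070 × 10^-3 × 200.0/20.00 = 0.07070 mol
mass of Na2C2O4 = 0.07070 × 134.00 = 9.473 g
% Na2C2O4 = 9.473 / 9.994 × 100 = 94.79 %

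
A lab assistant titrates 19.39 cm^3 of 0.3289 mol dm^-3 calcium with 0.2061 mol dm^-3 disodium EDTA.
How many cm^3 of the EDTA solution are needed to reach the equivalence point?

Ca^2+ + EDTA^4- → [Ca(EDTA)]^2-
n(Ca2+) = 0.01939 L × 0.3289 mol/L = 6.377 × 10^-3 mol
n(EDTA) = 6.377 × 10^-3 mol (1:1 stoichiometry)
V(EDTA) = 6.377 × 10^-3 mol / 0.2061 mol/L = 0.03094 L = 30.94 mL

30.94 mL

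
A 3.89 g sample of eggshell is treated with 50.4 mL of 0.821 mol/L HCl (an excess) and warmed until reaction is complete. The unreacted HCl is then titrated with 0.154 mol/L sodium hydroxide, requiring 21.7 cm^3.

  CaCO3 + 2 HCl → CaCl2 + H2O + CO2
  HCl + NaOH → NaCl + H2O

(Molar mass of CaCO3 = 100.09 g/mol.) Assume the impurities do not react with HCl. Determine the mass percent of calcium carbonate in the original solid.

n(HCl) added = 0.0504 × 0.821 = 0.0414 mol
n(NaOH) used in back-titration = 0.0217 × 0.154 = 3.34 × 10^-3 mol
n(HCl) left over = 3.34 × 10^-3 mol (1:1 ratio)
n(HCl) consumed by analyte = 0.0414 − 3.34 × 10^-3 = 0.0380 mol
From the 1:2 ratio, n(CaCO3) = 1/2 × 0.0380 = 0.0190 mol
mass of CaCO3 = 0.0190 × 100.09 = 1.90 g
% CaCO3 = 1.90 / 3.89 × 100 = 48.9 %

48.9 %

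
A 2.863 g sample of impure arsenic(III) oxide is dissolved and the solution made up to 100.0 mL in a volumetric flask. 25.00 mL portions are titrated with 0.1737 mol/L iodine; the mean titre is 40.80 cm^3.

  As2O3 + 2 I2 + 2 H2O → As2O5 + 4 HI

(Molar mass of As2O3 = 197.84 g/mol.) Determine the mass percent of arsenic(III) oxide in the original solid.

97.95 %

n(I2) per titration = 0.04080 × 0.1737 = 7.087 × 10^-3 mol
From the 1:2 ratio, n(As2O3) in each aliquot = 1/2 × 7.087 × 10^-3 = 3.543 × 10^-3 mol
n(As2O3) in the whole flask = 3.543 × 10^-3 × 100.0/25.00 = 0.01417 mol
mass of As2O3 = 0.01417 × 197.84 = 2.804 g
% As2O3 = 2.804 / 2.863 × 100 = 97.95 %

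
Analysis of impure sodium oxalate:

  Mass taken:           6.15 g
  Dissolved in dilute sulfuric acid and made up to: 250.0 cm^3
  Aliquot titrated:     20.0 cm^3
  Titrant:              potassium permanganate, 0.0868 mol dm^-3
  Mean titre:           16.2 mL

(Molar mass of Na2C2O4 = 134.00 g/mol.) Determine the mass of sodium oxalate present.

2 MnO4^- + 5 C2O4^2- + 16 H^+ → 2 Mn^2+ + 10 CO2 + 8 H2O
n(KMnO4) per titration = 0.0162 × 0.0868 = 1.41 × 10^-3 mol
From the 5:2 ratio, n(Na2C2O4) in each aliquot = 5/2 × 1.41 × 10^-3 = 3.52 × 10^-3 mol
n(Na2C2O4) in the whole flask = 3.52 × 10^-3 × 250.0/20.0 = 0.0439 mol
mass of Na2C2O4 = 0.0439 × 134.00 = 5.89 g

5.89 g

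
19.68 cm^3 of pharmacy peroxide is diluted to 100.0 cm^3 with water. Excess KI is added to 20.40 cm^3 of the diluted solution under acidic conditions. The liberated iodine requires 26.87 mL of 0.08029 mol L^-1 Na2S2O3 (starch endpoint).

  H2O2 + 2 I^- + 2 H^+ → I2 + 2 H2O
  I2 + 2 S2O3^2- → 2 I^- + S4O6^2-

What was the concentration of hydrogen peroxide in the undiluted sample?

n(S2O3^2-) = 0.02687 × 0.08029 = 2.157 × 10^-3 mol
n(I2) = n(S2O3^2-)/2 = 1.079 × 10^-3 mol
n(H2O2) in the aliquot = 1.079 × 10^-3 mol (1:1 ratio)
[H2O2]_dilute = 1.079 × 10^-3 / 0.02040 = 0.05288 mol/L
[H2O2]_original = 0.05288 × 100.0/19.68 = 0.2687 mol/L

0.2687 mol/L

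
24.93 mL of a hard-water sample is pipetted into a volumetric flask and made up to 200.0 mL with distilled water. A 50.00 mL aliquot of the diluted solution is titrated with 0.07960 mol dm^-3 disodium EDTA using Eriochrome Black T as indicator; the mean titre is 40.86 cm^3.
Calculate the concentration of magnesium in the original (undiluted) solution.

Mg^2+ + EDTA^4- → [Mg(EDTA)]^2-
n(EDTA) = 0.04086 × 0.07960 = 3.252 × 10^-3 mol
n(Mg2+) in the aliquot = 3.252 × 10^-3 mol (1:1 ratio)
[Mg2+]_dilute = 3.252 × 10^-3 / 0.05000 = 0.06505 mol/L
Dilution factor = 200.0 / 24.93 = 8.022
[Mg2+]_stock = 0.06505 × 8.022 = 0.5219 mol/L

0.5219 mol/L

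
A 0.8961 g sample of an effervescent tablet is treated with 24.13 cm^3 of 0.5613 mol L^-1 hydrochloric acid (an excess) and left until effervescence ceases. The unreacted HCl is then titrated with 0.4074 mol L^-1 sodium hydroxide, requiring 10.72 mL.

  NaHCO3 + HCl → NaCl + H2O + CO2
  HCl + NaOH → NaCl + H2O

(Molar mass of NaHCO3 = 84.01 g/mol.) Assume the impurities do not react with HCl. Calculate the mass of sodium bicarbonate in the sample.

0.7709 g

n(HCl) added = 0.02413 × 0.5613 = 0.01354 mol
n(NaOH) used in back-titration = 0.01072 × 0.4074 = 4.367 × 10^-3 mol
n(HCl) left over = 4.367 × 10^-3 mol (1:1 ratio)
n(HCl) consumed by analyte = 0.01354 − 4.367 × 10^-3 = 9.177 × 10^-3 mol
n(NaHCO3) = 9.177 × 10^-3 mol (1:1 ratio)
mass of NaHCO3 = 9.177 × 10^-3 × 84.01 = 0.7709 g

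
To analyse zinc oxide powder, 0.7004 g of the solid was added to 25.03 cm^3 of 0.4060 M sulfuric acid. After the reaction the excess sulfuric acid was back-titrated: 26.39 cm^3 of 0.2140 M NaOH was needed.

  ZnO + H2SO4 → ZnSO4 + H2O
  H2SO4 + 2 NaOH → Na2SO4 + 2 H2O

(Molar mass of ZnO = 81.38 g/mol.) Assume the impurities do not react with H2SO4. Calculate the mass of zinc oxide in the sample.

n(H2SO4) added = 0.02503 × 0.4060 = 0.01016 mol
n(NaOH) used in back-titration = 0.02639 × 0.2140 = 5.647 × 10^-3 mol
From the 1:2 ratio, n(H2SO4) left over = 1/2 × 5.647 × 10^-3 = 2.824 × 10^-3 mol
n(H2SO4) consumed by analyte = 0.01016 − 2.824 × 10^-3 = 7.338 × 10^-3 mol
n(ZnO) = 7.338 × 10^-3 mol (1:1 ratio)
mass of ZnO = 7.338 × 10^-3 × 81.38 = 0.5972 g

0.5972 g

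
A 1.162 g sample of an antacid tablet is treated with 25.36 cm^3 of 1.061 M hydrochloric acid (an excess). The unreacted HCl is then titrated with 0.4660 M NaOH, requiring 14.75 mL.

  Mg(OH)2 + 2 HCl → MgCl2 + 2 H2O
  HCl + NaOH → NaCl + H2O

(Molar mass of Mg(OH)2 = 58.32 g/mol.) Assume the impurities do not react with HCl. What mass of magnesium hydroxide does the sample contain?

0.5842 g

n(HCl) added = 0.02536 × 1.061 = 0.02691 mol
n(NaOH) used in back-titration = 0.01475 × 0.4660 = 6.873 × 10^-3 mol
n(HCl) left over = 6.873 × 10^-3 mol (1:1 ratio)
n(HCl) consumed by analyte = 0.02691 − 6.873 × 10^-3 = 0.02003 mol
From the 1:2 ratio, n(Mg(OH)2) = 1/2 × 0.02003 = 0.01002 mol
mass of Mg(OH)2 = 0.01002 × 58.32 = 0.5842 g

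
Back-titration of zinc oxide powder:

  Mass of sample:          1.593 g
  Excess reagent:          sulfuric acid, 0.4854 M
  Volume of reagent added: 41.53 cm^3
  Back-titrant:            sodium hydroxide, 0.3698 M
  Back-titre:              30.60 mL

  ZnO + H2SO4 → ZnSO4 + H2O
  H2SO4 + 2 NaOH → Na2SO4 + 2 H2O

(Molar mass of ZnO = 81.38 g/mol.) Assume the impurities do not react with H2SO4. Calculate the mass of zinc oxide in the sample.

1.180 g

n(H2SO4) added = 0.04153 × 0.4854 = 0.02016 mol
n(NaOH) used in back-titration = 0.03060 × 0.3698 = 0.01132 mol
From the 1:2 ratio, n(H2SO4) left over = 1/2 × 0.01132 = 5.658 × 10^-3 mol
n(H2SO4) consumed by analyte = 0.02016 − 5.658 × 10^-3 = 0.01450 mol
n(ZnO) = 0.01450 mol (1:1 ratio)
mass of ZnO = 0.01450 × 81.38 = 1.180 g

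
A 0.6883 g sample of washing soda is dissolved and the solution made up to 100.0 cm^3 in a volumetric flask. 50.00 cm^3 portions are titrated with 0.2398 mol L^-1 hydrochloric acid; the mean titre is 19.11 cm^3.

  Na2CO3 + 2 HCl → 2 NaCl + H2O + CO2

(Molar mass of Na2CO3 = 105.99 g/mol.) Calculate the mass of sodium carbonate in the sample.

0.4857 g

n(HCl) per titration = 0.01911 × 0.2398 = 4.583 × 10^-3 mol
From the 1:2 ratio, n(Na2CO3) in each aliquot = 1/2 × 4.583 × 10^-3 = 2.291 × 10^-3 mol
n(Na2CO3) in the whole flask = 2.291 × 10^-3 × 100.0/50.00 = 4.583 × 10^-3 mol
mass of Na2CO3 = 4.583 × 10^-3 × 105.99 = 0.4857 g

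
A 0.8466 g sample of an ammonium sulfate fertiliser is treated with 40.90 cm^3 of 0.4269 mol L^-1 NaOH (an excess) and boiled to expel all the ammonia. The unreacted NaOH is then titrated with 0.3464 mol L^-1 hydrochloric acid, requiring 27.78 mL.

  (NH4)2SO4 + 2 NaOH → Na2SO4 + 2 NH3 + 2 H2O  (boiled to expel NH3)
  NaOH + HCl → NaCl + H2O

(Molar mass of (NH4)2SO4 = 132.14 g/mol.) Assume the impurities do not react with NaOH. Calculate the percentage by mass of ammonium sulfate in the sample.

61.16 %

n(NaOH) added = 0.04090 × 0.4269 = 0.01746 mol
n(HCl) used in back-titration = 0.02778 × 0.3464 = 9.623 × 10^-3 mol
n(NaOH) left over = 9.623 × 10^-3 mol (1:1 ratio)
n(NaOH) consumed by analyte = 0.01746 − 9.623 × 10^-3 = 7.837 × 10^-3 mol
From the 1:2 ratio, n((NH4)2SO4) = 1/2 × 7.837 × 10^-3 = 3.919 × 10^-3 mol
mass of (NH4)2SO4 = 3.919 × 10^-3 × 132.14 = 0.5178 g
% (NH4)2SO4 = 0.5178 / 0.8466 × 100 = 61.16 %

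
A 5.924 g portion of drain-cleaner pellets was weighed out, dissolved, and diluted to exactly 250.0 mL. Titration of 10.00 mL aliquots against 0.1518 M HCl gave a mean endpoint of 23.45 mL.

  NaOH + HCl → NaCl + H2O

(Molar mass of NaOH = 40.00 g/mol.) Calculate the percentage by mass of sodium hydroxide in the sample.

n(HCl) per titration = 0.02345 × 0.1518 = 3.560 × 10^-3 mol
n(NaOH) in each aliquot = 3.560 × 10^-3 mol (1:1 ratio)
n(NaOH) in the whole flask = 3.560 × 10^-3 × 250.0/10.00 = 0.08899 mol
mass of NaOH = 0.08899 × 40.00 = 3.560 g
% NaOH = 3.560 / 5.924 × 100 = 60.09 %

60.09 %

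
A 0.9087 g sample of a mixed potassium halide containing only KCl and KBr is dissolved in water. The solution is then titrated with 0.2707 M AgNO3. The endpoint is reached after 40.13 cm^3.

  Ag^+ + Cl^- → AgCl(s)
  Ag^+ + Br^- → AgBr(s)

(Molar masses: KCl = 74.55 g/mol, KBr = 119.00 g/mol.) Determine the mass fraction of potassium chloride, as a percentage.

n(AgNO3) = 0.04013 × 0.2707 = 0.01086 mol
Let x = n(KCl), y = n(KBr).
Titrant: 1x + 1y = 0.01086;  mass: 74.55x + 119.00y = 0.9087
Solving, x = 8.639 × 10^-3 mol, y = 2.224 × 10^-3 mol
mass of KCl = 8.639 × 10^-3 × 74.55 = 0.6441 g
% KCl = 0.6441 / 0.9087 × 100 = 70.88 %

70.88 %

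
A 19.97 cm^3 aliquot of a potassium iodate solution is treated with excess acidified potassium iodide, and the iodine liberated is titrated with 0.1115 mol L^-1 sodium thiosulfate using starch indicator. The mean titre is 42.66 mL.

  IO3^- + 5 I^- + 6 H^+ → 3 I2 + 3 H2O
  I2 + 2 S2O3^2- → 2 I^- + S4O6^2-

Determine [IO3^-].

n(S2O3^2-) = 0.04266 × 0.1115 = 4.757 × 10^-3 mol
n(I2) = n(S2O3^2-)/2 = 2.378 × 10^-3 mol
From the 1:3 ratio, n(IO3^-) in the aliquot = 1/3 × 2.378 × 10^-3 = 7.928 × 10^-4 mol
[IO3^-] = 7.928 × 10^-4 / 0.01997 = 0.03970 mol/L

0.03970 mol/L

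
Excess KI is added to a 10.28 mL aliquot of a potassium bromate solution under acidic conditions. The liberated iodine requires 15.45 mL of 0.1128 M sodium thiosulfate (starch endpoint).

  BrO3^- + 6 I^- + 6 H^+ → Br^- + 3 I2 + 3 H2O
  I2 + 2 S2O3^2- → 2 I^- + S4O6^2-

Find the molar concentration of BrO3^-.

0.02825 M

n(S2O3^2-) = 0.01545 × 0.1128 = 1.743 × 10^-3 mol
n(I2) = n(S2O3^2-)/2 = 8.714 × 10^-4 mol
From the 1:3 ratio, n(BrO3^-) in the aliquot = 1/3 × 8.714 × 10^-4 = 2.905 × 10^-4 mol
[BrO3^-] = 2.905 × 10^-4 / 0.01028 = 0.02825 mol/L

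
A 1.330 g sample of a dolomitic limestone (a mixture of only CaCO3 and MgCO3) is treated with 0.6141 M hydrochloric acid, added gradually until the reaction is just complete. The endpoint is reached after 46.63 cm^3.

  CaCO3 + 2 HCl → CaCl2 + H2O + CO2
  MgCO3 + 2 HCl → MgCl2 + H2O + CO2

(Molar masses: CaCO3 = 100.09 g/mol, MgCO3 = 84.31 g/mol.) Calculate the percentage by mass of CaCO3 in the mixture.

n(HCl) = 0.04663 × 0.6141 = 0.02864 mol
Let x = n(CaCO3), y = n(MgCO3).
Titrant: 2x + 2y = 0.02864;  mass: 100.09x + 84.31y = 1.330
Solving, x = 7.787 × 10^-3 mol, y = 6.531 × 10^-3 mol
mass of CaCO3 = 7.787 × 10^-3 × 100.09 = 0.7794 g
% CaCO3 = 0.7794 / 1.330 × 100 = 58.60 %

58.60 %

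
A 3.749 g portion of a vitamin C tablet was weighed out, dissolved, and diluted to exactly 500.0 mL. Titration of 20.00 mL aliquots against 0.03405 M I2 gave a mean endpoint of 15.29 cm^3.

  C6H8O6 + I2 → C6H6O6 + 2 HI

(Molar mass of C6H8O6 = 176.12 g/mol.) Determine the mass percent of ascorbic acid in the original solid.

n(I2) per titration = 0.01529 × 0.03405 = 5.206 × 10^-4 mol
n(C6H8O6) in each aliquot = 5.206 × 10^-4 mol (1:1 ratio)
n(C6H8O6) in the whole flask = 5.206 × 10^-4 × 500.0/20.00 = 0.01302 mol
mass of C6H8O6 = 0.01302 × 176.12 = 2.292 g
% C6H8O6 = 2.292 / 3.749 × 100 = 61.14 %

61.14 %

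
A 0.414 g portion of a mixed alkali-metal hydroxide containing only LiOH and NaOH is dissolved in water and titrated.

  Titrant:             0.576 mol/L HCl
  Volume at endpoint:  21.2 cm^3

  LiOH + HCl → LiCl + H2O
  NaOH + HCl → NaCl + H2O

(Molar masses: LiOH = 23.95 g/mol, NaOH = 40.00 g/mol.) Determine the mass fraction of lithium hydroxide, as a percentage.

26.8 %

n(HCl) = 0.0212 × 0.576 = 0.0122 mol
Let x = n(LiOH), y = n(NaOH).
Titrant: 1x + 1y = 0.0122;  mass: 23.95x + 40.00y = 0.414
Solving, x = 4.64 × 10^-3 mol, y = 7.57 × 10^-3 mol
mass of LiOH = 4.64 × 10^-3 × 23.95 = 0.111 g
% LiOH = 0.111 / 0.414 × 100 = 26.8 %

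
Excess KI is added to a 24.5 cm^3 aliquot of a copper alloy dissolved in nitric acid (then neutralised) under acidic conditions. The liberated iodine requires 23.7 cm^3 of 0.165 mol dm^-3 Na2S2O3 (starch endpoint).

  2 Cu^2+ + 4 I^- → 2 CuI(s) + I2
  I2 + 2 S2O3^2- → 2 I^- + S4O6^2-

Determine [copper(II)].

n(S2O3^2-) = 0.0237 × 0.165 = 3.91 × 10^-3 mol
n(I2) = n(S2O3^2-)/2 = 1.96 × 10^-3 mol
From the 2:1 ratio, n(Cu2+) in the aliquot = 2/1 × 1.96 × 10^-3 = 3.91 × 10^-3 mol
[Cu2+] = 3.91 × 10^-3 / 0.0245 = 0.160 mol/L

0.160 mol/L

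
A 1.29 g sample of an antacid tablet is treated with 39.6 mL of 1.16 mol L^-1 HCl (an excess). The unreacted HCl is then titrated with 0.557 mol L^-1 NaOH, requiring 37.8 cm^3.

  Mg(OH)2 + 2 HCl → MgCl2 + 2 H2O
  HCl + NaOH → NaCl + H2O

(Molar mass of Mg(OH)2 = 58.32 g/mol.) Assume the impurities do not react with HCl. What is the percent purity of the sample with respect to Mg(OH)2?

n(HCl) added = 0.0396 × 1.16 = 0.0459 mol
n(NaOH) used in back-titration = 0.0378 × 0.557 = 0.0211 mol
n(HCl) left over = 0.0211 mol (1:1 ratio)
n(HCl) consumed by analyte = 0.0459 − 0.0211 = 0.0249 mol
From the 1:2 ratio, n(Mg(OH)2) = 1/2 × 0.0249 = 0.0124 mol
mass of Mg(OH)2 = 0.0124 × 58.32 = 0.726 g
% Mg(OH)2 = 0.726 / 1.29 × 100 = 56.2 %

56.2 %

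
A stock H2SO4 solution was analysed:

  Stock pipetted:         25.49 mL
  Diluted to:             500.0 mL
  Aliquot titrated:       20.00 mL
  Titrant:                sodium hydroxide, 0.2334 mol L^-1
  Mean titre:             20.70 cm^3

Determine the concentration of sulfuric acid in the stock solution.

H2SO4 + 2 NaOH → Na2SO4 + 2 H2O
n(NaOH) = 0.02070 × 0.2334 = 4.831 × 10^-3 mol
From the 1:2 ratio, n(H2SO4) in the aliquot = 1/2 × 4.831 × 10^-3 = 2.416 × 10^-3 mol
[H2SO4]_dilute = 2.416 × 10^-3 / 0.02000 = 0.1208 mol/L
Dilution factor = 500.0 / 25.49 = 19.62
[H2SO4]_stock = 0.1208 × 19.62 = 2.369 mol/L

2.369 mol/L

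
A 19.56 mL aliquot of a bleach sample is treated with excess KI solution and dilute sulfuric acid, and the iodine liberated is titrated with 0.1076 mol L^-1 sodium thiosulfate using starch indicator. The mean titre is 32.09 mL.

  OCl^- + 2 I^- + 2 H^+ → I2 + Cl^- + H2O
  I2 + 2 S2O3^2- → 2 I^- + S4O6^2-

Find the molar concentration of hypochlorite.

0.08826 mol/L

n(S2O3^2-) = 0.03209 × 0.1076 = 3.453 × 10^-3 mol
n(I2) = n(S2O3^2-)/2 = 1.726 × 10^-3 mol
n(OCl^-) in the aliquot = 1.726 × 10^-3 mol (1:1 ratio)
[OCl^-] = 1.726 × 10^-3 / 0.01956 = 0.08826 mol/L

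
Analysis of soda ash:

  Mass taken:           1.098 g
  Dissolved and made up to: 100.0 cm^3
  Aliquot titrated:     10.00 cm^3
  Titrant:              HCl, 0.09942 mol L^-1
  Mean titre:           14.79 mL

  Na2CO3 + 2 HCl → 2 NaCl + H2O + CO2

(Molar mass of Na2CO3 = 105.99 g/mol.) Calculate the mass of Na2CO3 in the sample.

0.7793 g

n(HCl) per titration = 0.01479 × 0.09942 = 1.470 × 10^-3 mol
From the 1:2 ratio, n(Na2CO3) in each aliquot = 1/2 × 1.470 × 10^-3 = 7.352 × 10^-4 mol
n(Na2CO3) in the whole flask = 7.352 × 10^-4 × 100.0/10.00 = 7.352 × 10^-3 mol
mass of Na2CO3 = 7.352 × 10^-3 × 105.99 = 0.7793 g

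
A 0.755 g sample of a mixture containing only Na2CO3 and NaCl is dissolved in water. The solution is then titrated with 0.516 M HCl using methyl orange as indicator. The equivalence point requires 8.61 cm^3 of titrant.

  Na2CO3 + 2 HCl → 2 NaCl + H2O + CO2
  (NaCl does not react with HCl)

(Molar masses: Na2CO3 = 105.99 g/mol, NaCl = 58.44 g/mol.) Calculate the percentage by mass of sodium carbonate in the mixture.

31.2 %

n(HCl) = 0.00861 × 0.516 = 4.44 × 10^-3 mol
Let x = n(Na2CO3), y = n(NaCl).
Titrant: 2x = 4.44 × 10^-3;  mass: 105.99x + 58.44y = 0.755
Solving, x = 2.22 × 10^-3 mol, y = 8.89 × 10^-3 mol
mass of Na2CO3 = 2.22 × 10^-3 × 105.99 = 0.235 g
% Na2CO3 = 0.235 / 0.755 × 100 = 31.2 %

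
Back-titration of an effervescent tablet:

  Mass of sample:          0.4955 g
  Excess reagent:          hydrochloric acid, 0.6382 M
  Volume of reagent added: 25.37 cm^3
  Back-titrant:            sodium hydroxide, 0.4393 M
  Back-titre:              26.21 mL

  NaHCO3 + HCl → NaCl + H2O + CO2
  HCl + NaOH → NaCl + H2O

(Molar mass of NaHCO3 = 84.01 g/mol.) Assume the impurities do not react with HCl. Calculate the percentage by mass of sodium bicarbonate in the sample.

79.30 %

n(HCl) added = 0.02537 × 0.6382 = 0.01619 mol
n(NaOH) used in back-titration = 0.02621 × 0.4393 = 0.01151 mol
n(HCl) left over = 0.01151 mol (1:1 ratio)
n(HCl) consumed by analyte = 0.01619 − 0.01151 = 4.677 × 10^-3 mol
n(NaHCO3) = 4.677 × 10^-3 mol (1:1 ratio)
mass of NaHCO3 = 4.677 × 10^-3 × 84.01 = 0.3929 g
% NaHCO3 = 0.3929 / 0.4955 × 100 = 79.30 %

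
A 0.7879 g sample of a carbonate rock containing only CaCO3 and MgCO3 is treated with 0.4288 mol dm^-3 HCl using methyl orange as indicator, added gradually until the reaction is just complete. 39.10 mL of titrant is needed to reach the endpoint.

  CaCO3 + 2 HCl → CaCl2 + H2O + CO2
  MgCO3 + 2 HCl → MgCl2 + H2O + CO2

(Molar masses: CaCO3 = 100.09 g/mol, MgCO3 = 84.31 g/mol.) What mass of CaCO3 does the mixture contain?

0.5146 g

n(HCl) = 0.03910 × 0.4288 = 0.01677 mol
Let x = n(CaCO3), y = n(MgCO3).
Titrant: 2x + 2y = 0.01677;  mass: 100.09x + 84.31y = 0.7879
Solving, x = 5.141 × 10^-3 mol, y = 3.242 × 10^-3 mol
mass of CaCO3 = 5.141 × 10^-3 × 100.09 = 0.5146 g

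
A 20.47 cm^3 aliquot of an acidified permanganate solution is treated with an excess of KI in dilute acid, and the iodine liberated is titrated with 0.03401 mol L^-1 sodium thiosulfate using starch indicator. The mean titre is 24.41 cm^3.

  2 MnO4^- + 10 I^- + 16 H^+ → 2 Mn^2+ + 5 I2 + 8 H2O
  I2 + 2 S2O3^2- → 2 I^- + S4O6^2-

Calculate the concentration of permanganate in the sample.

n(S2O3^2-) = 0.02441 × 0.03401 = 8.302 × 10^-4 mol
n(I2) = n(S2O3^2-)/2 = 4.151 × 10^-4 mol
From the 2:5 ratio, n(MnO4^-) in the aliquot = 2/5 × 4.151 × 10^-4 = 1.660 × 10^-4 mol
[MnO4^-] = 1.660 × 10^-4 / 0.02047 = 0.008111 mol/L

0.008111 mol/L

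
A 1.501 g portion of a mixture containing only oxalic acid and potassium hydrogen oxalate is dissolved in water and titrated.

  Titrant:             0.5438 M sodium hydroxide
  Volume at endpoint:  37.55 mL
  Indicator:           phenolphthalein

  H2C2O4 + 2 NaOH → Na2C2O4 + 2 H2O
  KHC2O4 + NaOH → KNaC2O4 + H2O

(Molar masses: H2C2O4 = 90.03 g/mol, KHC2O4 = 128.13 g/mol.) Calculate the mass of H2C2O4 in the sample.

n(NaOH) = 0.03755 × 0.5438 = 0.02042 mol
Let x = n(H2C2O4), y = n(KHC2O4).
Titrant: 2x + 1y = 0.02042;  mass: 90.03x + 128.13y = 1.501
Solving, x = 6.710 × 10^-3 mol, y = 7.000 × 10^-3 mol
mass of H2C2O4 = 6.710 × 10^-3 × 90.03 = 0.6041 g

0.6041 g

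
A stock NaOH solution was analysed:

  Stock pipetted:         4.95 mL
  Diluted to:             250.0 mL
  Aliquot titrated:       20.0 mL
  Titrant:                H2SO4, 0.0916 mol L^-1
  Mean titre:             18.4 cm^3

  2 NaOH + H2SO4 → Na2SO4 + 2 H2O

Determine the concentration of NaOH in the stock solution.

n(H2SO4) = 0.0184 × 0.0916 = 1.69 × 10^-3 mol
From the 2:1 ratio, n(NaOH) in the aliquot = 2/1 × 1.69 × 10^-3 = 3.37 × 10^-3 mol
[NaOH]_dilute = 3.37 × 10^-3 / 0.0200 = 0.169 mol/L
Dilution factor = 250.0 / 4.95 = 50.51
[NaOH]_stock = 0.169 × 50.51 = 8.51 mol/L

8.51 mol/L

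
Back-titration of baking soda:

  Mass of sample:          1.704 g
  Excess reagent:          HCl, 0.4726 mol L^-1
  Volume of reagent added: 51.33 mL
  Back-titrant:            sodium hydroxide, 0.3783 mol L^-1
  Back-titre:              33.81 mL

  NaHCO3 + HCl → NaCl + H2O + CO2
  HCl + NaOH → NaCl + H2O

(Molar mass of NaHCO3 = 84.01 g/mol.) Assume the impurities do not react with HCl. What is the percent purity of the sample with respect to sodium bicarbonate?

56.54 %

n(HCl) added = 0.05133 × 0.4726 = 0.02426 mol
n(NaOH) used in back-titration = 0.03381 × 0.3783 = 0.01279 mol
n(HCl) left over = 0.01279 mol (1:1 ratio)
n(HCl) consumed by analyte = 0.02426 − 0.01279 = 0.01147 mol
n(NaHCO3) = 0.01147 mol (1:1 ratio)
mass of NaHCO3 = 0.01147 × 84.01 = 0.9634 g
% NaHCO3 = 0.9634 / 1.704 × 100 = 56.54 %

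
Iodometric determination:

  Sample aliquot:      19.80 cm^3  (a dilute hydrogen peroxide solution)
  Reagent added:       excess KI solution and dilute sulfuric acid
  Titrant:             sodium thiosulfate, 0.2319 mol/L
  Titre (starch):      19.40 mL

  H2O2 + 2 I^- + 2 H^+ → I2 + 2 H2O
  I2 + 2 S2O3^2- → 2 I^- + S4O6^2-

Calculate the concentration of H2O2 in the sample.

0.1136 mol/L

n(S2O3^2-) = 0.01940 × 0.2319 = 4.499 × 10^-3 mol
n(I2) = n(S2O3^2-)/2 = 2.249 × 10^-3 mol
n(H2O2) in the aliquot = 2.249 × 10^-3 mol (1:1 ratio)
[H2O2] = 2.249 × 10^-3 / 0.01980 = 0.1136 mol/L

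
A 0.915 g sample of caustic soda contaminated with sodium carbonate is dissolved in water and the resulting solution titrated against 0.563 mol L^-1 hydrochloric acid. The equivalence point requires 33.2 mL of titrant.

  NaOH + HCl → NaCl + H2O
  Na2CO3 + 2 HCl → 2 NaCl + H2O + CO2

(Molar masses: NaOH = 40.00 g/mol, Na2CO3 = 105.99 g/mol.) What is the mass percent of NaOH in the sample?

25.4 %

n(HCl) = 0.0332 × 0.563 = 0.0187 mol
Let x = n(NaOH), y = n(Na2CO3).
Titrant: 1x + 2y = 0.0187;  mass: 40.00x + 105.99y = 0.915
Solving, x = 5.81 × 10^-3 mol, y = 6.44 × 10^-3 mol
mass of NaOH = 5.81 × 10^-3 × 40.00 = 0.233 g
% NaOH = 0.233 / 0.915 × 100 = 25.4 %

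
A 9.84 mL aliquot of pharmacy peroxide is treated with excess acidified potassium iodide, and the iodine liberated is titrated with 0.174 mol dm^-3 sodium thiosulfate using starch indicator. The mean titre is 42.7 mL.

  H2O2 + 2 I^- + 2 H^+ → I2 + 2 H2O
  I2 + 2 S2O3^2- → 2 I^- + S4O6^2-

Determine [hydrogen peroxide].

0.378 mol/L

n(S2O3^2-) = 0.0427 × 0.174 = 7.43 × 10^-3 mol
n(I2) = n(S2O3^2-)/2 = 3.71 × 10^-3 mol
n(H2O2) in the aliquot = 3.71 × 10^-3 mol (1:1 ratio)
[H2O2] = 3.71 × 10^-3 / 0.00984 = 0.378 mol/L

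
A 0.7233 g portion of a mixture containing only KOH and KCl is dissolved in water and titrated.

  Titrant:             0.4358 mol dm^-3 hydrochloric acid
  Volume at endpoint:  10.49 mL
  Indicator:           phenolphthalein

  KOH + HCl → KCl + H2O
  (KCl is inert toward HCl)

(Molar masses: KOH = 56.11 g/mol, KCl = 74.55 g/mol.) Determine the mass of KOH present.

n(HCl) = 0.01049 × 0.4358 = 4.572 × 10^-3 mol
Let x = n(KOH), y = n(KCl).
Titrant: 1x = 4.572 × 10^-3;  mass: 56.11x + 74.55y = 0.7233
Solving, x = 4.572 × 10^-3 mol, y = 6.261 × 10^-3 mol
mass of KOH = 4.572 × 10^-3 × 56.11 = 0.2565 g

0.2565 g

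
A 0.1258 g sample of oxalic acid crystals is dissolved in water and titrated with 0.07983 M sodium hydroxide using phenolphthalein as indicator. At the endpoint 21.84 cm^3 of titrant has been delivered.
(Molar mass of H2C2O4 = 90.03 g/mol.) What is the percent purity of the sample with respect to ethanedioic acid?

H2C2O4 + 2 NaOH → Na2C2O4 + 2 H2O
n(NaOH) = 0.02184 L × 0.07983 mol/L = 1.743 × 10^-3 mol
From the 1:2 ratio, n(H2C2O4) = 1/2 × 1.743 × 10^-3 = 8.717 × 10^-4 mol
mass of H2C2O4 = 8.717 × 10^-4 × 90.03 g/mol = 0.07848 g
% H2C2O4 = 0.07848 / 0.1258 × 100 = 62.39 %

62.39 %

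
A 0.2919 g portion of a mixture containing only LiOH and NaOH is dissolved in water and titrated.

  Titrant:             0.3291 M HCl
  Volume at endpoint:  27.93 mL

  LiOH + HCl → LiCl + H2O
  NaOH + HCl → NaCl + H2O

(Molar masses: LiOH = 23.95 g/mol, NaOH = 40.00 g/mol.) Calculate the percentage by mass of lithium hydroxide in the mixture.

38.73 %

n(HCl) = 0.02793 × 0.3291 = 9.192 × 10^-3 mol
Let x = n(LiOH), y = n(NaOH).
Titrant: 1x + 1y = 9.192 × 10^-3;  mass: 23.95x + 40.00y = 0.2919
Solving, x = 4.721 × 10^-3 mol, y = 4.471 × 10^-3 mol
mass of LiOH = 4.721 × 10^-3 × 23.95 = 0.1131 g
% LiOH = 0.1131 / 0.2919 × 100 = 38.73 %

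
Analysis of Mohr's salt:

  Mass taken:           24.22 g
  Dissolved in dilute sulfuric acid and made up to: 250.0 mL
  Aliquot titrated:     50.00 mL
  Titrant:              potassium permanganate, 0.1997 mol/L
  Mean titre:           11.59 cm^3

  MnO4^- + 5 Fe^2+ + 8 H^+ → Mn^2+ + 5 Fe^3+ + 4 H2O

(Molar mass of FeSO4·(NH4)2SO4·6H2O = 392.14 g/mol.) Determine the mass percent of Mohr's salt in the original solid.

n(KMnO4) per titration = 0.01159 × 0.1997 = 2.315 × 10^-3 mol
From the 5:1 ratio, n(FeSO4·(NH4)2SO4·6H2O) in each aliquot = 5/1 × 2.315 × 10^-3 = 0.01157 mol
n(FeSO4·(NH4)2SO4·6H2O) in the whole flask = 0.01157 × 250.0/50.00 = 0.05786 mol
mass of FeSO4·(NH4)2SO4·6H2O = 0.05786 × 392.14 = 22.69 g
% FeSO4·(NH4)2SO4·6H2O = 22.69 / 24.22 × 100 = 93.68 %

93.68 %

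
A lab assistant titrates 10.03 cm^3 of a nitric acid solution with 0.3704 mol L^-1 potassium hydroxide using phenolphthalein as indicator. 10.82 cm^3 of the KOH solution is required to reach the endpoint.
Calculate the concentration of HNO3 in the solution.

0.3996 mol/L

HNO3 + KOH → KNO3 + H2O
n(KOH) = 0.01082 L × 0.3704 mol/L = 4.008 × 10^-3 mol
n(HNO3) = 4.008 × 10^-3 mol (1:1 mole ratio)
[HNO3] = 4.008 × 10^-3 mol / 0.01003 L = 0.3996 mol/L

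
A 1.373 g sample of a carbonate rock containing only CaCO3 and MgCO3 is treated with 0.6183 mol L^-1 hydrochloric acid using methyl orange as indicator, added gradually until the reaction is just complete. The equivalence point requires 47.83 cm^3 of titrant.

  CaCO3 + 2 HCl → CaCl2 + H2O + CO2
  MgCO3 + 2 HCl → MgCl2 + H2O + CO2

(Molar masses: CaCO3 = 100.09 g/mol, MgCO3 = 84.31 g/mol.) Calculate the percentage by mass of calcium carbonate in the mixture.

n(HCl) = 0.04783 × 0.6183 = 0.02957 mol
Let x = n(CaCO3), y = n(MgCO3).
Titrant: 2x + 2y = 0.02957;  mass: 100.09x + 84.31y = 1.373
Solving, x = 8.006 × 10^-3 mol, y = 6.780 × 10^-3 mol
mass of CaCO3 = 8.006 × 10^-3 × 100.09 = 0.8013 g
% CaCO3 = 0.8013 / 1.373 × 100 = 58.36 %

58.36 %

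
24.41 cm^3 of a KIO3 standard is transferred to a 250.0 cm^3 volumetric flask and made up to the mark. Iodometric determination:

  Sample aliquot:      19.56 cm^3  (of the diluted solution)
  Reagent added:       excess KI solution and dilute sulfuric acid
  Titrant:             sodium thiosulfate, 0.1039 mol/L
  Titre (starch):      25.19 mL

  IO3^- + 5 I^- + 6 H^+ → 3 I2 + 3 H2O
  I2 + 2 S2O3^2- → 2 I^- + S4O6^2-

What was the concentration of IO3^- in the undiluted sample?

n(S2O3^2-) = 0.02519 × 0.1039 = 2.617 × 10^-3 mol
n(I2) = n(S2O3^2-)/2 = 1.309 × 10^-3 mol
From the 1:3 ratio, n(IO3^-) in the aliquot = 1/3 × 1.309 × 10^-3 = 4.362 × 10^-4 mol
[IO3^-]_dilute = 4.362 × 10^-4 / 0.01956 = 0.02230 mol/L
[IO3^-]_original = 0.02230 × 250.0/24.41 = 0.2284 mol/L

0.2284 mol/L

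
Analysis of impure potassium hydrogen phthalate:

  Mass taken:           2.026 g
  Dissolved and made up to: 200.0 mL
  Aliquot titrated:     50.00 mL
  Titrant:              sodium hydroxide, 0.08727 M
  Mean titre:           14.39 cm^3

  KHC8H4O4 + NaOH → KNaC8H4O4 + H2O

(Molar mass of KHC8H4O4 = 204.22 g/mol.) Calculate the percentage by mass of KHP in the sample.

50.63 %

n(NaOH) per titration = 0.01439 × 0.08727 = 1.256 × 10^-3 mol
n(KHC8H4O4) in each aliquot = 1.256 × 10^-3 mol (1:1 ratio)
n(KHC8H4O4) in the whole flask = 1.256 × 10^-3 × 200.0/50.00 = 5.023 × 10^-3 mol
mass of KHC8H4O4 = 5.023 × 10^-3 × 204.22 = 1.026 g
% KHC8H4O4 = 1.026 / 2.026 × 100 = 50.63 %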